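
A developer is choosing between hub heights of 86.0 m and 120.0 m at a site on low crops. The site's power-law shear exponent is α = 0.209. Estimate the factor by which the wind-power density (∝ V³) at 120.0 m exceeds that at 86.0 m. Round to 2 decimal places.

1.23

Speed ratio: V_B/V_A = (z_B/z_A)^α = (120.0/86.0)^0.209 = (1.3953)^0.209 = 1.07211
Power-density ratio: P_B/P_A = (V_B/V_A)³ = (1.07211)³ = 1.23230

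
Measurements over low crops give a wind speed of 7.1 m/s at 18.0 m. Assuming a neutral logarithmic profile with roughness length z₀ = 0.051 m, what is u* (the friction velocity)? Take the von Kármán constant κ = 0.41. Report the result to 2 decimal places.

u* ≈ 0.50 m/s

Log law: V(z) = (u*/κ) · ln(z/z₀) ⇒ u* = κ · V / ln(z/z₀)
u* = 0.41 × 7.1 / ln(18.0/0.051) = 0.41 × 7.1 / 5.8663
   = 2.9110 / 5.8663 = 0.4962 m/s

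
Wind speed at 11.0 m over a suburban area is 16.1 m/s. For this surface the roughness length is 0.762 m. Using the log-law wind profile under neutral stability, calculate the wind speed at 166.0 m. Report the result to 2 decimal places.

Log law: V(z) ∝ ln(z/z₀), so V₂/V₁ = ln(z₂/z₀) / ln(z₁/z₀).
ln(166.0/0.762) = 5.3838, ln(11.0/0.762) = 2.6697
V₂ = 16.1 × 5.3838/2.6697 = 16.1 × 2.0166 = 32.4677 m/s

32.47 m/s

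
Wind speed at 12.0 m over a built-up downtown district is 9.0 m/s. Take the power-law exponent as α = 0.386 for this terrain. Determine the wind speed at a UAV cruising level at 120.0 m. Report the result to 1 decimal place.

21.9 m/s

Power-law profile: V₂ = V₁ · (z₂/z₁)^α
V₂ = 9.0 × (120.0/12.0)^0.386 = 9.0 × (10.0000)^0.386
    = 9.0 × 2.4322 = 21.8898 m/s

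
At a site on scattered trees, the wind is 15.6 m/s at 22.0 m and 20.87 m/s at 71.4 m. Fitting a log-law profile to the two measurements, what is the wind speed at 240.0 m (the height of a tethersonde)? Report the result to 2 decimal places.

Log law: V ∝ ln(z/z₀). From the pair, with r = V₁/V₂ = 0.74748,
ln z₀ = (ln z₁ − r·ln z₂)/(1 − r) = (3.0910 − 0.74748×4.2683)/0.25252 = -0.3938 → z₀ = 0.6745 m
V₃ = V₁ · ln(z₃/z₀)/ln(z₁/z₀) = 15.6 × 5.8745/3.4849 = 26.2971 m/s

26.30 m/s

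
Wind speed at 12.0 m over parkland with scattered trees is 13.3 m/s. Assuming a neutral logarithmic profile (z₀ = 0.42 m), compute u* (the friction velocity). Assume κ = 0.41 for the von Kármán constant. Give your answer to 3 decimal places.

Log law: V(z) = (u*/κ) · ln(z/z₀) ⇒ u* = κ · V / ln(z/z₀)
u* = 0.41 × 13.3 / ln(12.0/0.42) = 0.41 × 13.3 / 3.3524
   = 5.4530 / 3.3524 = 1.6266 m/s

u* ≈ 1.627 m/s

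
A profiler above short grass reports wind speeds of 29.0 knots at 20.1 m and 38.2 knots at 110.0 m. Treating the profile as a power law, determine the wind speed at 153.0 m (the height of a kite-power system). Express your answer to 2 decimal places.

First find α: α = ln(V₂/V₁)/ln(z₂/z₁) = ln(38.2/29.0)/ln(110.0/20.1) = 0.27554/1.69976 = 0.1621
Extrapolate from 110.0 m to 153.0 m: V₃ = 38.2 × (153.0/110.0)^0.1621 = 38.2 × 1.0549 = 40.2989 knots

40.30 knots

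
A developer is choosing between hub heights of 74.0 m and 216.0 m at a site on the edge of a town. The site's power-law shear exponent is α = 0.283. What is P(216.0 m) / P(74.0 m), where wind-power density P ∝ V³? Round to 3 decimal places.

Speed ratio: V_B/V_A = (z_B/z_A)^α = (216.0/74.0)^0.283 = (2.9189)^0.283 = 1.35412
Power-density ratio: P_B/P_A = (V_B/V_A)³ = (1.35412)³ = 2.48298

2.483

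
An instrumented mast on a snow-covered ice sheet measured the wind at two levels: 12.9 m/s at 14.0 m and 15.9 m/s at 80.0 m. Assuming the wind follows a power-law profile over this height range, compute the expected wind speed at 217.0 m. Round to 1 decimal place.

First find α: α = ln(V₂/V₁)/ln(z₂/z₁) = ln(15.9/12.9)/ln(80.0/14.0) = 0.20909/1.74297 = 0.1200
Extrapolate from 80.0 m to 217.0 m: V₃ = 15.9 × (217.0/80.0)^0.1200 = 15.9 × 1.1272 = 17.9220 m/s

17.9 m/s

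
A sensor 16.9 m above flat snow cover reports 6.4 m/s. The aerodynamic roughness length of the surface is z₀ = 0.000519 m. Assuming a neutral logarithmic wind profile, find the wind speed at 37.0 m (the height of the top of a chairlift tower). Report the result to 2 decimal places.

Log law: V(z) ∝ ln(z/z₀), so V₂/V₁ = ln(z₂/z₀) / ln(z₁/z₀).
ln(37.0/0.000519) = 11.1745, ln(16.9/0.000519) = 10.3909
V₂ = 6.4 × 11.1745/10.3909 = 6.4 × 1.0754 = 6.8826 m/s

6.88 m/s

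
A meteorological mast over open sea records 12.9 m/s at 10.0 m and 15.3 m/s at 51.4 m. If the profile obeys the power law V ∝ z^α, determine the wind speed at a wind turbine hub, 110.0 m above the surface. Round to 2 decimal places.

First find α: α = ln(V₂/V₁)/ln(z₂/z₁) = ln(15.3/12.9)/ln(51.4/10.0) = 0.17063/1.63705 = 0.1042
Extrapolate from 51.4 m to 110.0 m: V₃ = 15.3 × (110.0/51.4)^0.1042 = 15.3 × 1.0825 = 16.5627 m/s

16.56 m/s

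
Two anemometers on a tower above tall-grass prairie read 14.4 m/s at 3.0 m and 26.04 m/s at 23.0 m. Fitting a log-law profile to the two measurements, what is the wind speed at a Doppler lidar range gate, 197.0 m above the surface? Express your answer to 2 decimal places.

Log law: V ∝ ln(z/z₀). From the pair, with r = V₁/V₂ = 0.55300,
ln z₀ = (ln z₁ − r·ln z₂)/(1 − r) = (1.0986 − 0.55300×3.1355)/0.44700 = -1.4212 → z₀ = 0.2414 m
V₃ = V₁ · ln(z₃/z₀)/ln(z₁/z₀) = 14.4 × 6.7044/2.5199 = 38.3133 m/s

38.31 m/s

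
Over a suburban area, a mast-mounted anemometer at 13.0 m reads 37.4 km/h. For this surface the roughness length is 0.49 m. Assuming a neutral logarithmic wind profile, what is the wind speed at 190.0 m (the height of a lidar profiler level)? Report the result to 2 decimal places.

68.00 km/h

Log law: V(z) ∝ ln(z/z₀), so V₂/V₁ = ln(z₂/z₀) / ln(z₁/z₀).
ln(190.0/0.49) = 5.9604, ln(13.0/0.49) = 3.2783
V₂ = 37.4 × 5.9604/3.2783 = 37.4 × 1.8181 = 67.9981 km/h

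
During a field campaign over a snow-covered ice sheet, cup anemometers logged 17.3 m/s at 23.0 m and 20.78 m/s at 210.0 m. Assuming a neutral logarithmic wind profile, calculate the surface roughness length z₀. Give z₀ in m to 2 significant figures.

Log law: V(z) ∝ ln(z/z₀). With r = V₁/V₂ = 17.3/20.78 = 0.83253,
r · ln(z₂/z₀) = ln(z₁/z₀) ⇒ ln z₀ = (ln z₁ − r·ln z₂)/(1 − r)
ln z₀ = (3.13549 − 0.83253×5.34711) / 0.16747 = -7.8590
z₀ = exp(-7.8590) = 0.0003863 m

z₀ ≈ 0.00039 m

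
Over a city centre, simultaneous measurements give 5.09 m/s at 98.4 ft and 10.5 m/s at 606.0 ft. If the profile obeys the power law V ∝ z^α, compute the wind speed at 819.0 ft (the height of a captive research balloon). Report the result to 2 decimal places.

First find α: α = ln(V₂/V₁)/ln(z₂/z₁) = ln(10.5/5.09)/ln(606.0/98.4) = 0.72410/1.81784 = 0.3983
Extrapolate from 606.0 ft to 819.0 ft: V₃ = 10.5 × (819.0/606.0)^0.3983 = 10.5 × 1.1275 = 11.8385 m/s

11.84 m/s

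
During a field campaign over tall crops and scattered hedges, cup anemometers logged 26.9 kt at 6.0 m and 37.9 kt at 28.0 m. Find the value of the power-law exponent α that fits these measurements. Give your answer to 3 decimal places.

α ≈ 0.223

Power law: V₂/V₁ = (z₂/z₁)^α ⇒ α = ln(V₂/V₁) / ln(z₂/z₁)
α = ln(37.9/26.9) / ln(28.0/6.0) = ln(1.4089) / ln(4.6667)
  = 0.34282 / 1.54045 = 0.22255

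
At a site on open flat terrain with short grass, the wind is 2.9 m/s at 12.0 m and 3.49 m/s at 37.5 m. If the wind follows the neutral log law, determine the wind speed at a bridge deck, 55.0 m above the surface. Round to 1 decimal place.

Log law: V ∝ ln(z/z₀). From the pair, with r = V₁/V₂ = 0.83095,
ln z₀ = (ln z₁ − r·ln z₂)/(1 − r) = (2.4849 − 0.83095×3.6243)/0.16905 = -3.1157 → z₀ = 0.04435 m
V₃ = V₁ · ln(z₃/z₀)/ln(z₁/z₀) = 2.9 × 7.1230/5.6006 = 3.6883 m/s

3.7 m/s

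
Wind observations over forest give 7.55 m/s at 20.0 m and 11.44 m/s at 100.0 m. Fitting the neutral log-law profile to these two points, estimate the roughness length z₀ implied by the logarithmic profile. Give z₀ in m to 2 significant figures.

z₀ ≈ 0.88 m

Log law: V(z) ∝ ln(z/z₀). With r = V₁/V₂ = 7.55/11.44 = 0.65997,
r · ln(z₂/z₀) = ln(z₁/z₀) ⇒ ln z₀ = (ln z₁ − r·ln z₂)/(1 − r)
ln z₀ = (2.99573 − 0.65997×4.60517) / 0.34003 = -0.1280
z₀ = exp(-0.1280) = 0.8799 m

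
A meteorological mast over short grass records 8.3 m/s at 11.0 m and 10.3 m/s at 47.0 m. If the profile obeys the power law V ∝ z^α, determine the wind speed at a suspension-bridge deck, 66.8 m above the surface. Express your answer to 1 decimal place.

10.9 m/s

First find α: α = ln(V₂/V₁)/ln(z₂/z₁) = ln(10.3/8.3)/ln(47.0/11.0) = 0.21589/1.45225 = 0.1487
Extrapolate from 47.0 m to 66.8 m: V₃ = 10.3 × (66.8/47.0)^0.1487 = 10.3 × 1.0537 = 10.8526 m/s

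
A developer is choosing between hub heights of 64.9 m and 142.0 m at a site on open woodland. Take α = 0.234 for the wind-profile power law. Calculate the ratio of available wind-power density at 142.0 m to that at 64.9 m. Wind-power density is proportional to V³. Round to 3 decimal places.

1.733

Speed ratio: V_B/V_A = (z_B/z_A)^α = (142.0/64.9)^0.234 = (2.1880)^0.234 = 1.20108
Power-density ratio: P_B/P_A = (V_B/V_A)³ = (1.20108)³ = 1.73265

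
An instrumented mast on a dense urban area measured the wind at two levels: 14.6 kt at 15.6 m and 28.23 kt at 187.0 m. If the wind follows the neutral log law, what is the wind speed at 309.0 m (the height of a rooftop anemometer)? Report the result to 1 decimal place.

Log law: V ∝ ln(z/z₀). From the pair, with r = V₁/V₂ = 0.51718,
ln z₀ = (ln z₁ − r·ln z₂)/(1 − r) = (2.7473 − 0.51718×5.2311)/0.48282 = 0.0867 → z₀ = 1.091 m
V₃ = V₁ · ln(z₃/z₀)/ln(z₁/z₀) = 14.6 × 5.6467/2.6606 = 30.9860 kt

31.0 kt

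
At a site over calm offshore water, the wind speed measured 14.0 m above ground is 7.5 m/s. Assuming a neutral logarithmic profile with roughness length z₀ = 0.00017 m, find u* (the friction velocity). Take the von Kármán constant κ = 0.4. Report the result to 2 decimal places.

Log law: V(z) = (u*/κ) · ln(z/z₀) ⇒ u* = κ · V / ln(z/z₀)
u* = 0.4 × 7.5 / ln(14.0/0.00017) = 0.4 × 7.5 / 11.3188
   = 3.0000 / 11.3188 = 0.2650 m/s

u* ≈ 0.27 m/s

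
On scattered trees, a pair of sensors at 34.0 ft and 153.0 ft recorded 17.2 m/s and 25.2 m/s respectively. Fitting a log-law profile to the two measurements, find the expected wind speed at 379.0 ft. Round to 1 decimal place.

Log law: V ∝ ln(z/z₀). From the pair, with r = V₁/V₂ = 0.68254,
ln z₀ = (ln z₁ − r·ln z₂)/(1 − r) = (3.5264 − 0.68254×5.0304)/0.31746 = 0.2926 → z₀ = 1.340 ft
V₃ = V₁ · ln(z₃/z₀)/ln(z₁/z₀) = 17.2 × 5.6449/3.2338 = 30.0247 m/s

30.0 m/s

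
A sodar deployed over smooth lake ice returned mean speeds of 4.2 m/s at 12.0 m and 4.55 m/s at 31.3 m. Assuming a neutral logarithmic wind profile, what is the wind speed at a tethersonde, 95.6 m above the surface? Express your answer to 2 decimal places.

Log law: V ∝ ln(z/z₀). From the pair, with r = V₁/V₂ = 0.92308,
ln z₀ = (ln z₁ − r·ln z₂)/(1 − r) = (2.4849 − 0.92308×3.4436)/0.07692 = -9.0196 → z₀ = 0.0001210 m
V₃ = V₁ · ln(z₃/z₀)/ln(z₁/z₀) = 4.2 × 13.5798/11.5045 = 4.9576 m/s

4.96 m/s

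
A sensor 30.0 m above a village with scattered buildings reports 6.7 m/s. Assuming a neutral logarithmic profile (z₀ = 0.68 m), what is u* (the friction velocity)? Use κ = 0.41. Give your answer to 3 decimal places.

Log law: V(z) = (u*/κ) · ln(z/z₀) ⇒ u* = κ · V / ln(z/z₀)
u* = 0.41 × 6.7 / ln(30.0/0.68) = 0.41 × 6.7 / 3.7869
   = 2.7470 / 3.7869 = 0.7254 m/s

u* ≈ 0.725 m/s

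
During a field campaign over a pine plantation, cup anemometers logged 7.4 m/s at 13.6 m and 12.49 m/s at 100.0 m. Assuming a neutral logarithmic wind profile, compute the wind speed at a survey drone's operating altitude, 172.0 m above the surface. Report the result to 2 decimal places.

13.87 m/s

Log law: V ∝ ln(z/z₀). From the pair, with r = V₁/V₂ = 0.59247,
ln z₀ = (ln z₁ − r·ln z₂)/(1 − r) = (2.6101 − 0.59247×4.6052)/0.40753 = -0.2905 → z₀ = 0.7479 m
V₃ = V₁ · ln(z₃/z₀)/ln(z₁/z₀) = 7.4 × 5.4380/2.9005 = 13.8736 m/s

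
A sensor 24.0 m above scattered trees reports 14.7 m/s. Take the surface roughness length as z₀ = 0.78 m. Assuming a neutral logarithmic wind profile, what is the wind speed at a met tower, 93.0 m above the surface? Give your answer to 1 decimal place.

Log law: V(z) ∝ ln(z/z₀), so V₂/V₁ = ln(z₂/z₀) / ln(z₁/z₀).
ln(93.0/0.78) = 4.7811, ln(24.0/0.78) = 3.4265
V₂ = 14.7 × 4.7811/3.4265 = 14.7 × 1.3953 = 20.5111 m/s

20.5 m/s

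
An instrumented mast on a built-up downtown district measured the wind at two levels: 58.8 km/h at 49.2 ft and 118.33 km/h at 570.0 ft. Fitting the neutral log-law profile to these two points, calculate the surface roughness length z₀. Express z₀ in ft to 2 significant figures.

z₀ ≈ 4.4 ft

Log law: V(z) ∝ ln(z/z₀). With r = V₁/V₂ = 58.8/118.33 = 0.49692,
r · ln(z₂/z₀) = ln(z₁/z₀) ⇒ ln z₀ = (ln z₁ − r·ln z₂)/(1 − r)
ln z₀ = (3.89589 − 0.49692×6.34564) / 0.50308 = 1.4762
z₀ = exp(1.4762) = 4.376 ft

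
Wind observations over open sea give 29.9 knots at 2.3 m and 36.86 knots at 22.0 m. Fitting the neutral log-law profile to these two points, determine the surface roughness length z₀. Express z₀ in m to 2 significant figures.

Log law: V(z) ∝ ln(z/z₀). With r = V₁/V₂ = 29.9/36.86 = 0.81118,
r · ln(z₂/z₀) = ln(z₁/z₀) ⇒ ln z₀ = (ln z₁ − r·ln z₂)/(1 − r)
ln z₀ = (0.83291 − 0.81118×3.09104) / 0.18882 = -8.8680
z₀ = exp(-8.8680) = 0.0001408 m

z₀ ≈ 0.00014 m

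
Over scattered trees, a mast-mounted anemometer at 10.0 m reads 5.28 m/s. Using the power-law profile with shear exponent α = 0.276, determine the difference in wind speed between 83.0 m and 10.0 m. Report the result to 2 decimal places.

4.19 m/s

Power law: V₂ = V₁ · (z₂/z₁)^α = 5.28 × (8.3000)^0.276 = 9.4689 m/s
ΔV = 9.4689 − 5.28 = 4.1889 m/s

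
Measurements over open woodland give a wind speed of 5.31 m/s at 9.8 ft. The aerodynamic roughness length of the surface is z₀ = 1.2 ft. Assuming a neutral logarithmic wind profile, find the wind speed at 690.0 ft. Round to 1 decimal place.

Log law: V(z) ∝ ln(z/z₀), so V₂/V₁ = ln(z₂/z₀) / ln(z₁/z₀).
ln(690.0/1.2) = 6.3544, ln(9.8/1.2) = 2.1001
V₂ = 5.31 × 6.3544/2.1001 = 5.31 × 3.0258 = 16.0670 m/s

16.1 m/s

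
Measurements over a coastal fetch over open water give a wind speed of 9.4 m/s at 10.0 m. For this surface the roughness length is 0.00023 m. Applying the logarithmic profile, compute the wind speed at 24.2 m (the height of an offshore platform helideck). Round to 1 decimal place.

Log law: V(z) ∝ ln(z/z₀), so V₂/V₁ = ln(z₂/z₀) / ln(z₁/z₀).
ln(24.2/0.00023) = 11.5638, ln(10.0/0.00023) = 10.6800
V₂ = 9.4 × 11.5638/10.6800 = 9.4 × 1.0827 = 10.1778 m/s

10.2 m/s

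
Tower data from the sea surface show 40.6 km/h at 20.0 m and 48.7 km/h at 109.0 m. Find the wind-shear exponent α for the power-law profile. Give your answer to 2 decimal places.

Power law: V₂/V₁ = (z₂/z₁)^α ⇒ α = ln(V₂/V₁) / ln(z₂/z₁)
α = ln(48.7/40.6) / ln(109.0/20.0) = ln(1.1995) / ln(5.4500)
  = 0.18191 / 1.69562 = 0.10728

α ≈ 0.11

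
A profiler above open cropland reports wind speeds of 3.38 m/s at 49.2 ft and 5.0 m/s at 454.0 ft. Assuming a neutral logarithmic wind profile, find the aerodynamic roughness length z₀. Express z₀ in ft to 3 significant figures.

z₀ ≈ 0.477 ft

Log law: V(z) ∝ ln(z/z₀). With r = V₁/V₂ = 3.38/5.0 = 0.67600,
r · ln(z₂/z₀) = ln(z₁/z₀) ⇒ ln z₀ = (ln z₁ − r·ln z₂)/(1 − r)
ln z₀ = (3.89589 − 0.67600×6.11810) / 0.32400 = -0.7406
z₀ = exp(-0.7406) = 0.4768 ft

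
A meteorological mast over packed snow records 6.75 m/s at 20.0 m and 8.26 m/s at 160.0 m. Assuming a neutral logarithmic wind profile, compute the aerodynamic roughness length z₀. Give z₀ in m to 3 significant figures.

z₀ ≈ 0.00184 m

Log law: V(z) ∝ ln(z/z₀). With r = V₁/V₂ = 6.75/8.26 = 0.81719,
r · ln(z₂/z₀) = ln(z₁/z₀) ⇒ ln z₀ = (ln z₁ − r·ln z₂)/(1 − r)
ln z₀ = (2.99573 − 0.81719×5.07517) / 0.18281 = -6.2998
z₀ = exp(-6.2998) = 0.001837 m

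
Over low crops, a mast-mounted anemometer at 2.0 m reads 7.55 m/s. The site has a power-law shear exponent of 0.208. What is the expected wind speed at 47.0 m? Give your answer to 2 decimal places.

Power-law profile: V₂ = V₁ · (z₂/z₁)^α
V₂ = 7.55 × (47.0/2.0)^0.208 = 7.55 × (23.5000)^0.208
    = 7.55 × 1.9283 = 14.5589 m/s

14.56 m/s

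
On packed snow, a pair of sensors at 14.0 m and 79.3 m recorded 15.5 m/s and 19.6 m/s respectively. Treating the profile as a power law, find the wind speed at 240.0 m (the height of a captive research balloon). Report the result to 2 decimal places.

22.77 m/s

First find α: α = ln(V₂/V₁)/ln(z₂/z₁) = ln(19.6/15.5)/ln(79.3/14.0) = 0.23469/1.73418 = 0.1353
Extrapolate from 79.3 m to 240.0 m: V₃ = 19.6 × (240.0/79.3)^0.1353 = 19.6 × 1.1617 = 22.7689 m/s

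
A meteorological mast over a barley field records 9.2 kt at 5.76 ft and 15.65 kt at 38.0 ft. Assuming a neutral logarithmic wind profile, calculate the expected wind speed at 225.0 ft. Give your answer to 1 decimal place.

21.7 kt

Log law: V ∝ ln(z/z₀). From the pair, with r = V₁/V₂ = 0.58786,
ln z₀ = (ln z₁ − r·ln z₂)/(1 − r) = (1.7509 − 0.58786×3.6376)/0.41214 = -0.9401 → z₀ = 0.3906 ft
V₃ = V₁ · ln(z₃/z₀)/ln(z₁/z₀) = 9.2 × 6.3562/2.6910 = 21.7303 kt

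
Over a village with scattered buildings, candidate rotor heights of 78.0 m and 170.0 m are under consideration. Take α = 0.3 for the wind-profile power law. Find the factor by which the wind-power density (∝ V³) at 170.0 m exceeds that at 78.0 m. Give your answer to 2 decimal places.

Speed ratio: V_B/V_A = (z_B/z_A)^α = (170.0/78.0)^0.3 = (2.1795)^0.3 = 1.26330
Power-density ratio: P_B/P_A = (V_B/V_A)³ = (1.26330)³ = 2.01613

2.02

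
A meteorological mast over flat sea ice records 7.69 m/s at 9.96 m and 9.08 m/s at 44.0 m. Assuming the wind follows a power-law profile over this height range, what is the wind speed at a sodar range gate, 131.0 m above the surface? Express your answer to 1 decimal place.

First find α: α = ln(V₂/V₁)/ln(z₂/z₁) = ln(9.08/7.69)/ln(44.0/9.96) = 0.16615/1.48561 = 0.1118
Extrapolate from 44.0 m to 131.0 m: V₃ = 9.08 × (131.0/44.0)^0.1118 = 9.08 × 1.1298 = 10.2584 m/s

10.3 m/s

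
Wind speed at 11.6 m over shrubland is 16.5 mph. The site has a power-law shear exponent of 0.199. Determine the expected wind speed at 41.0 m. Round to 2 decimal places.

Power-law profile: V₂ = V₁ · (z₂/z₁)^α
V₂ = 16.5 × (41.0/11.6)^0.199 = 16.5 × (3.5345)^0.199
    = 16.5 × 1.2856 = 21.2129 mph

21.21 mph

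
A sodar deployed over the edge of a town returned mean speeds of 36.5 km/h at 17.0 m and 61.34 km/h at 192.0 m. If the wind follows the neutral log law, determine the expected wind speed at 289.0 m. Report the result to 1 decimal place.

65.5 km/h

Log law: V ∝ ln(z/z₀). From the pair, with r = V₁/V₂ = 0.59504,
ln z₀ = (ln z₁ − r·ln z₂)/(1 − r) = (2.8332 − 0.59504×5.2575)/0.40496 = -0.7290 → z₀ = 0.4824 m
V₃ = V₁ · ln(z₃/z₀)/ln(z₁/z₀) = 36.5 × 6.3955/3.5623 = 65.5300 km/h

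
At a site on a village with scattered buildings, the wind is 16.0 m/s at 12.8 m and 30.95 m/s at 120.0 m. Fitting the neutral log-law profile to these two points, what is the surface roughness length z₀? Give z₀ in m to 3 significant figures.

Log law: V(z) ∝ ln(z/z₀). With r = V₁/V₂ = 16.0/30.95 = 0.51696,
r · ln(z₂/z₀) = ln(z₁/z₀) ⇒ ln z₀ = (ln z₁ − r·ln z₂)/(1 − r)
ln z₀ = (2.54945 − 0.51696×4.78749) / 0.48304 = 0.1542
z₀ = exp(0.1542) = 1.167 m

z₀ ≈ 1.17 m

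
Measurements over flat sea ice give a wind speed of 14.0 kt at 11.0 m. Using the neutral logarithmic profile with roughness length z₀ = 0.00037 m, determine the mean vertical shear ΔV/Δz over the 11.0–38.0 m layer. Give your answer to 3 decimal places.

Log law: V₂ = V₁ · ln(z₂/z₀)/ln(z₁/z₀) = 14.0 × 11.5396/10.2999 = 15.6850 kt
ΔV/Δz = (15.6850 − 14.0)/(38.0 − 11.0) = 1.6850/27.0000 = 0.06241 kt/m

0.062 kt/m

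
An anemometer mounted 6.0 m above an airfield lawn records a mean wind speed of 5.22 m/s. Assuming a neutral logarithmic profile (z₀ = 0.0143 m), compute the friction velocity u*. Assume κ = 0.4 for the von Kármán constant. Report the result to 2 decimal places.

Log law: V(z) = (u*/κ) · ln(z/z₀) ⇒ u* = κ · V / ln(z/z₀)
u* = 0.4 × 5.22 / ln(6.0/0.0143) = 0.4 × 5.22 / 6.0393
   = 2.0880 / 6.0393 = 0.3457 m/s

u* ≈ 0.35 m/s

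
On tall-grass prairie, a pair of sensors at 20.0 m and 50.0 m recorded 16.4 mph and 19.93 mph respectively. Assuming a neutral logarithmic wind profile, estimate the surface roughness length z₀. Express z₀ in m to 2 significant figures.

z₀ ≈ 0.28 m

Log law: V(z) ∝ ln(z/z₀). With r = V₁/V₂ = 16.4/19.93 = 0.82288,
r · ln(z₂/z₀) = ln(z₁/z₀) ⇒ ln z₀ = (ln z₁ − r·ln z₂)/(1 − r)
ln z₀ = (2.99573 − 0.82288×3.91202) / 0.17712 = -1.2613
z₀ = exp(-1.2613) = 0.2833 m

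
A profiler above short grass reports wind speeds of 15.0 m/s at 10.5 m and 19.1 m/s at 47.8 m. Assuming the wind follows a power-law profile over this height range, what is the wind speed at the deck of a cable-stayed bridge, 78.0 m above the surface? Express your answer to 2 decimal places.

20.65 m/s

First find α: α = ln(V₂/V₁)/ln(z₂/z₁) = ln(19.1/15.0)/ln(47.8/10.5) = 0.24164/1.51565 = 0.1594
Extrapolate from 47.8 m to 78.0 m: V₃ = 19.1 × (78.0/47.8)^0.1594 = 19.1 × 1.0812 = 20.6509 m/s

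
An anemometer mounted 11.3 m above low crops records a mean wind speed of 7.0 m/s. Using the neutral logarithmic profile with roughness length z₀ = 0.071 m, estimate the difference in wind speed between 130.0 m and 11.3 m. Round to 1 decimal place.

3.4 m/s

Log law: V₂ = V₁ · ln(z₂/z₀)/ln(z₁/z₀) = 7.0 × 7.5126/5.0699 = 10.3727 m/s
ΔV = 10.3727 − 7.0 = 3.3727 m/s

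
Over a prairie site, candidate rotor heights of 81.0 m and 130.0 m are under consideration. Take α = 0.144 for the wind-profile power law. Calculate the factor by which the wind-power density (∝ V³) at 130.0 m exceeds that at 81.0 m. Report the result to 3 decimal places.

Speed ratio: V_B/V_A = (z_B/z_A)^α = (130.0/81.0)^0.144 = (1.6049)^0.144 = 1.07050
Power-density ratio: P_B/P_A = (V_B/V_A)³ = (1.07050)³ = 1.22676

1.227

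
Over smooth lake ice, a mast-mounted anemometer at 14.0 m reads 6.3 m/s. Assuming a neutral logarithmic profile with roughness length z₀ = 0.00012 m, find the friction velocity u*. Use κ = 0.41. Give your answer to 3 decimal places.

Log law: V(z) = (u*/κ) · ln(z/z₀) ⇒ u* = κ · V / ln(z/z₀)
u* = 0.41 × 6.3 / ln(14.0/0.00012) = 0.41 × 6.3 / 11.6671
   = 2.5830 / 11.6671 = 0.2214 m/s

u* ≈ 0.221 m/s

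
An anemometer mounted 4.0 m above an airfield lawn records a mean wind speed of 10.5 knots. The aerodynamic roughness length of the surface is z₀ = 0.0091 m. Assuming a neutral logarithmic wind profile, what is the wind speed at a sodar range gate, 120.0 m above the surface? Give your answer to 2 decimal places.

Log law: V(z) ∝ ln(z/z₀), so V₂/V₁ = ln(z₂/z₀) / ln(z₁/z₀).
ln(120.0/0.0091) = 9.4870, ln(4.0/0.0091) = 6.0858
V₂ = 10.5 × 9.4870/6.0858 = 10.5 × 1.5589 = 16.3682 knots

16.37 knots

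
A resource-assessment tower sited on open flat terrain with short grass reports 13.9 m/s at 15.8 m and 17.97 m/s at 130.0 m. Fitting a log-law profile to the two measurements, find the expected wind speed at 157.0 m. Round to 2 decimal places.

18.33 m/s

Log law: V ∝ ln(z/z₀). From the pair, with r = V₁/V₂ = 0.77351,
ln z₀ = (ln z₁ − r·ln z₂)/(1 − r) = (2.7600 − 0.77351×4.8675)/0.22649 = -4.4377 → z₀ = 0.01182 m
V₃ = V₁ · ln(z₃/z₀)/ln(z₁/z₀) = 13.9 × 9.4939/7.1977 = 18.3344 m/s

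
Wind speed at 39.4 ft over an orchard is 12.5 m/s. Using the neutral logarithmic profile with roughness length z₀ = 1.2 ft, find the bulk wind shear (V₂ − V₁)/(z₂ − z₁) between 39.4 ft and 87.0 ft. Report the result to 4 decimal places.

Log law: V₂ = V₁ · ln(z₂/z₀)/ln(z₁/z₀) = 12.5 × 4.2836/3.4914 = 15.3360 m/s
ΔV/Δz = (15.3360 − 12.5)/(87.0 − 39.4) = 2.8360/47.6000 = 0.05958 m/s/ft

0.0596 m/s/ft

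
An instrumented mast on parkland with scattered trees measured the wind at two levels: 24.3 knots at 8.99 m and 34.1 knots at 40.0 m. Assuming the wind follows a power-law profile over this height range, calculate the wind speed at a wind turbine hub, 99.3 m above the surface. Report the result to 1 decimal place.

First find α: α = ln(V₂/V₁)/ln(z₂/z₁) = ln(34.1/24.3)/ln(40.0/8.99) = 0.33882/1.49277 = 0.2270
Extrapolate from 40.0 m to 99.3 m: V₃ = 34.1 × (99.3/40.0)^0.2270 = 34.1 × 1.2292 = 41.9164 knots

41.9 knots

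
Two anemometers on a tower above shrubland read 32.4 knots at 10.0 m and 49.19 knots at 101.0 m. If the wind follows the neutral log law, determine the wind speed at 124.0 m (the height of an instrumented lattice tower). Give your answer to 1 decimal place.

Log law: V ∝ ln(z/z₀). From the pair, with r = V₁/V₂ = 0.65867,
ln z₀ = (ln z₁ − r·ln z₂)/(1 − r) = (2.3026 − 0.65867×4.6151)/0.34133 = -2.1600 → z₀ = 0.1153 m
V₃ = V₁ · ln(z₃/z₀)/ln(z₁/z₀) = 32.4 × 6.9802/4.4625 = 50.6796 knots

50.7 knots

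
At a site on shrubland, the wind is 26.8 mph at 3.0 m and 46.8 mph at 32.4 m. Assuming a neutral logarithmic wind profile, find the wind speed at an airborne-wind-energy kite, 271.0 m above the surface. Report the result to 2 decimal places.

64.65 mph

Log law: V ∝ ln(z/z₀). From the pair, with r = V₁/V₂ = 0.57265,
ln z₀ = (ln z₁ − r·ln z₂)/(1 − r) = (1.0986 − 0.57265×3.4782)/0.42735 = -2.0900 → z₀ = 0.1237 m
V₃ = V₁ · ln(z₃/z₀)/ln(z₁/z₀) = 26.8 × 7.6921/3.1886 = 64.6518 mph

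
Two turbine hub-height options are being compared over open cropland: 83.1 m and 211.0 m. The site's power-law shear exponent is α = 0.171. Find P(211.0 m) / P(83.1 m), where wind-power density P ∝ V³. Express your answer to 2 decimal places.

Speed ratio: V_B/V_A = (z_B/z_A)^α = (211.0/83.1)^0.171 = (2.5391)^0.171 = 1.17274
Power-density ratio: P_B/P_A = (V_B/V_A)³ = (1.17274)³ = 1.61288

1.61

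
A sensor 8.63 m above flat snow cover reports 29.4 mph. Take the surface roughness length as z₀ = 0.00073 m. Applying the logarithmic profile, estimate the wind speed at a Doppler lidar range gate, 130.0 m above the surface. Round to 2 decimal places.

Log law: V(z) ∝ ln(z/z₀), so V₂/V₁ = ln(z₂/z₀) / ln(z₁/z₀).
ln(130.0/0.00073) = 12.0900, ln(8.63/0.00073) = 9.3777
V₂ = 29.4 × 12.0900/9.3777 = 29.4 × 1.2892 = 37.9033 mph

37.90 mph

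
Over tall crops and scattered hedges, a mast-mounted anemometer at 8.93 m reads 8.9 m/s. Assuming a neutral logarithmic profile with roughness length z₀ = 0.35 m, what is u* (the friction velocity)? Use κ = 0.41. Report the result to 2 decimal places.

u* ≈ 1.13 m/s

Log law: V(z) = (u*/κ) · ln(z/z₀) ⇒ u* = κ · V / ln(z/z₀)
u* = 0.41 × 8.9 / ln(8.93/0.35) = 0.41 × 8.9 / 3.2392
   = 3.6490 / 3.2392 = 1.1265 m/s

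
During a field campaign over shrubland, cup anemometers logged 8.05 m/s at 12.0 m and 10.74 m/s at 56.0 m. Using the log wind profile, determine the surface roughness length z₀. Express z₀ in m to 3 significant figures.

Log law: V(z) ∝ ln(z/z₀). With r = V₁/V₂ = 8.05/10.74 = 0.74953,
r · ln(z₂/z₀) = ln(z₁/z₀) ⇒ ln z₀ = (ln z₁ − r·ln z₂)/(1 − r)
ln z₀ = (2.48491 − 0.74953×4.02535) / 0.25047 = -2.1250
z₀ = exp(-2.1250) = 0.1194 m

z₀ ≈ 0.119 m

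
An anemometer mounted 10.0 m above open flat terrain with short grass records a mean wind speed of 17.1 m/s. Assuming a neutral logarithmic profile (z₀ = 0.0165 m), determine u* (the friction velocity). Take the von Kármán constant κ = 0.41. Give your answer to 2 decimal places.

u* ≈ 1.09 m/s

Log law: V(z) = (u*/κ) · ln(z/z₀) ⇒ u* = κ · V / ln(z/z₀)
u* = 0.41 × 17.1 / ln(10.0/0.0165) = 0.41 × 17.1 / 6.4070
   = 7.0110 / 6.4070 = 1.0943 m/s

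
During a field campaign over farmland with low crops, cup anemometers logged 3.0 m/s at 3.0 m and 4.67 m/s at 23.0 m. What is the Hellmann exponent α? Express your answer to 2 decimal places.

Power law: V₂/V₁ = (z₂/z₁)^α ⇒ α = ln(V₂/V₁) / ln(z₂/z₁)
α = ln(4.67/3.0) / ln(23.0/3.0) = ln(1.5567) / ln(7.6667)
  = 0.44255 / 2.03688 = 0.21727

α ≈ 0.22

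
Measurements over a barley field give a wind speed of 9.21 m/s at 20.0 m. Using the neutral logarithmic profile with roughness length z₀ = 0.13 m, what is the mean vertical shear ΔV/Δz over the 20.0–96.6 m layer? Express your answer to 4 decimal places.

Log law: V₂ = V₁ · ln(z₂/z₀)/ln(z₁/z₀) = 9.21 × 6.6108/5.0360 = 12.0902 m/s
ΔV/Δz = (12.0902 − 9.21)/(96.6 − 20.0) = 2.8802/76.6000 = 0.03760 m/s/m

0.0376 m/s/m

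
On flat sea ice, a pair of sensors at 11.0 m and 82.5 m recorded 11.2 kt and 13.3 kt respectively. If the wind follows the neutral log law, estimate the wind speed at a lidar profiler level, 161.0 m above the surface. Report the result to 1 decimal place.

Log law: V ∝ ln(z/z₀). From the pair, with r = V₁/V₂ = 0.84211,
ln z₀ = (ln z₁ − r·ln z₂)/(1 − r) = (2.3979 − 0.84211×4.4128)/0.15789 = -8.3483 → z₀ = 0.0002368 m
V₃ = V₁ · ln(z₃/z₀)/ln(z₁/z₀) = 11.2 × 13.4297/10.7461 = 13.9968 kt

14.0 kt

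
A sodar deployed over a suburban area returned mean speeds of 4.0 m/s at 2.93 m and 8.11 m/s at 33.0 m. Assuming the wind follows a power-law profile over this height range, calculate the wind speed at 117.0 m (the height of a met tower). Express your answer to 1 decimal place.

11.7 m/s

First find α: α = ln(V₂/V₁)/ln(z₂/z₁) = ln(8.11/4.0)/ln(33.0/2.93) = 0.70680/2.42151 = 0.2919
Extrapolate from 33.0 m to 117.0 m: V₃ = 8.11 × (117.0/33.0)^0.2919 = 8.11 × 1.4469 = 11.7344 m/s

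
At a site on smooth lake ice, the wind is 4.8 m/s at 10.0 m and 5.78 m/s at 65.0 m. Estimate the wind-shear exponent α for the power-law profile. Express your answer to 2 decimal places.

α ≈ 0.10

Power law: V₂/V₁ = (z₂/z₁)^α ⇒ α = ln(V₂/V₁) / ln(z₂/z₁)
α = ln(5.78/4.8) / ln(65.0/10.0) = ln(1.2042) / ln(6.5000)
  = 0.18579 / 1.87180 = 0.09926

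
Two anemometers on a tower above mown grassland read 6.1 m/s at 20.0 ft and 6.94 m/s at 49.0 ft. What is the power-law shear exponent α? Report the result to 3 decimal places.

Power law: V₂/V₁ = (z₂/z₁)^α ⇒ α = ln(V₂/V₁) / ln(z₂/z₁)
α = ln(6.94/6.1) / ln(49.0/20.0) = ln(1.1377) / ln(2.4500)
  = 0.12901 / 0.89609 = 0.14397

α ≈ 0.144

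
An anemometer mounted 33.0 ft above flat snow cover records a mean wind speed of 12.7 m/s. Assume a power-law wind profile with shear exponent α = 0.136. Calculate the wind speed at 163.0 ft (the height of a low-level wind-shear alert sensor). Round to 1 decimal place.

Power-law profile: V₂ = V₁ · (z₂/z₁)^α
V₂ = 12.7 × (163.0/33.0)^0.136 = 12.7 × (4.9394)^0.136
    = 12.7 × 1.2426 = 15.7813 m/s

15.8 m/s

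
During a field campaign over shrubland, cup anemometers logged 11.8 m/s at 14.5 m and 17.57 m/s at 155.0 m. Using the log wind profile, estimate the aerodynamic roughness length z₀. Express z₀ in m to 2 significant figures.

z₀ ≈ 0.11 m

Log law: V(z) ∝ ln(z/z₀). With r = V₁/V₂ = 11.8/17.57 = 0.67160,
r · ln(z₂/z₀) = ln(z₁/z₀) ⇒ ln z₀ = (ln z₁ − r·ln z₂)/(1 − r)
ln z₀ = (2.67415 − 0.67160×5.04343) / 0.32840 = -2.1712
z₀ = exp(-2.1712) = 0.1140 m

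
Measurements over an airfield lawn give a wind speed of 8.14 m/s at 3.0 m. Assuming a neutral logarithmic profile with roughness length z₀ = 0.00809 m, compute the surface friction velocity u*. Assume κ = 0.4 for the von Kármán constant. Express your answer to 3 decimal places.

u* ≈ 0.550 m/s

Log law: V(z) = (u*/κ) · ln(z/z₀) ⇒ u* = κ · V / ln(z/z₀)
u* = 0.4 × 8.14 / ln(3.0/0.00809) = 0.4 × 8.14 / 5.9157
   = 3.2560 / 5.9157 = 0.5504 m/s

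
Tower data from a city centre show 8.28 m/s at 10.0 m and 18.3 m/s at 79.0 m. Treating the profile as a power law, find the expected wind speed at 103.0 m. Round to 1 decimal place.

First find α: α = ln(V₂/V₁)/ln(z₂/z₁) = ln(18.3/8.28)/ln(79.0/10.0) = 0.79306/2.06686 = 0.3837
Extrapolate from 79.0 m to 103.0 m: V₃ = 18.3 × (103.0/79.0)^0.3837 = 18.3 × 1.1071 = 20.2608 m/s

20.3 m/s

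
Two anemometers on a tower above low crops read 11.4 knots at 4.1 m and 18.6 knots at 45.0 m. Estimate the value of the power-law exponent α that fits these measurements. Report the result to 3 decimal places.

α ≈ 0.204

Power law: V₂/V₁ = (z₂/z₁)^α ⇒ α = ln(V₂/V₁) / ln(z₂/z₁)
α = ln(18.6/11.4) / ln(45.0/4.1) = ln(1.6316) / ln(10.9756)
  = 0.48955 / 2.39568 = 0.20435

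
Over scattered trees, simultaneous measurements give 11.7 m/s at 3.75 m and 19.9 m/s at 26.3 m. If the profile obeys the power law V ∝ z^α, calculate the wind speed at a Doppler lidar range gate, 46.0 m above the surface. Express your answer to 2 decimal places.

23.18 m/s

First find α: α = ln(V₂/V₁)/ln(z₂/z₁) = ln(19.9/11.7)/ln(26.3/3.75) = 0.53113/1.94781 = 0.2727
Extrapolate from 26.3 m to 46.0 m: V₃ = 19.9 × (46.0/26.3)^0.2727 = 19.9 × 1.1647 = 23.1772 m/s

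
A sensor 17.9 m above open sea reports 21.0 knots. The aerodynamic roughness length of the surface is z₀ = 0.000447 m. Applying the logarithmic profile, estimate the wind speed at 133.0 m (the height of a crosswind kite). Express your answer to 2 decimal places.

Log law: V(z) ∝ ln(z/z₀), so V₂/V₁ = ln(z₂/z₀) / ln(z₁/z₀).
ln(133.0/0.000447) = 12.6033, ln(17.9/0.000447) = 10.5978
V₂ = 21.0 × 12.6033/10.5978 = 21.0 × 1.1892 = 24.9741 knots

24.97 knots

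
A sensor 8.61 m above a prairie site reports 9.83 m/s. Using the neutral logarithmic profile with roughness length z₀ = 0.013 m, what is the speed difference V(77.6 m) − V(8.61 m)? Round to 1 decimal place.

Log law: V₂ = V₁ · ln(z₂/z₀)/ln(z₁/z₀) = 9.83 × 8.6944/6.4957 = 13.1572 m/s
ΔV = 13.1572 − 9.83 = 3.3272 m/s

3.3 m/s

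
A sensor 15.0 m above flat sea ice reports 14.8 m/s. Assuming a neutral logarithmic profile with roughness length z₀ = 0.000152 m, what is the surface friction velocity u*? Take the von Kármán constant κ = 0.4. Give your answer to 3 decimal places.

u* ≈ 0.515 m/s

Log law: V(z) = (u*/κ) · ln(z/z₀) ⇒ u* = κ · V / ln(z/z₀)
u* = 0.4 × 14.8 / ln(15.0/0.000152) = 0.4 × 14.8 / 11.4997
   = 5.9200 / 11.4997 = 0.5148 m/s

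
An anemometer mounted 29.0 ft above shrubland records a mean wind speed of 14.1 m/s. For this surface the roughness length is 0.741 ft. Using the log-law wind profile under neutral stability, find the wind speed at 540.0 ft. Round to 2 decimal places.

25.34 m/s

Log law: V(z) ∝ ln(z/z₀), so V₂/V₁ = ln(z₂/z₀) / ln(z₁/z₀).
ln(540.0/0.741) = 6.5913, ln(29.0/0.741) = 3.6671
V₂ = 14.1 × 6.5913/3.6671 = 14.1 × 1.7974 = 25.3440 m/s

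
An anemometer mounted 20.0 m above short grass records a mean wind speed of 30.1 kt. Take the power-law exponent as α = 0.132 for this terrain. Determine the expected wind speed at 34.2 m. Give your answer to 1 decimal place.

Power-law profile: V₂ = V₁ · (z₂/z₁)^α
V₂ = 30.1 × (34.2/20.0)^0.132 = 30.1 × (1.7100)^0.132
    = 30.1 × 1.0734 = 32.3089 kt

32.3 kt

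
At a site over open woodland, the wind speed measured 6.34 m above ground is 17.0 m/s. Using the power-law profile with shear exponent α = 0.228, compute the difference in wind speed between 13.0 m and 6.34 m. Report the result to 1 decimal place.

3.0 m/s

Power law: V₂ = V₁ · (z₂/z₁)^α = 17.0 × (2.0505)^0.228 = 20.0240 m/s
ΔV = 20.0240 − 17.0 = 3.0240 m/s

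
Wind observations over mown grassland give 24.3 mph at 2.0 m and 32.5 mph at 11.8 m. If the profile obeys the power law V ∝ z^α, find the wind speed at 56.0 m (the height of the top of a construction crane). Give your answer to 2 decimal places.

41.94 mph

First find α: α = ln(V₂/V₁)/ln(z₂/z₁) = ln(32.5/24.3)/ln(11.8/2.0) = 0.29076/1.77495 = 0.1638
Extrapolate from 11.8 m to 56.0 m: V₃ = 32.5 × (56.0/11.8)^0.1638 = 32.5 × 1.2906 = 41.9442 mph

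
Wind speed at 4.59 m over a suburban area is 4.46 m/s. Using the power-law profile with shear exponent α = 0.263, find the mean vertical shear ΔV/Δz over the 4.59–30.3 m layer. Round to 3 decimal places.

0.111 m/s/m

Power law: V₂ = V₁ · (z₂/z₁)^α = 4.46 × (6.6013)^0.263 = 7.3265 m/s
ΔV/Δz = (7.3265 − 4.46)/(30.3 − 4.59) = 2.8665/25.7100 = 0.11149 m/s/m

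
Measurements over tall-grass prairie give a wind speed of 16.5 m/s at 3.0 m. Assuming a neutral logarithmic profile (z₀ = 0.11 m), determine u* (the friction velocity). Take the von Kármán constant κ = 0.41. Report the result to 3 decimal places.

Log law: V(z) = (u*/κ) · ln(z/z₀) ⇒ u* = κ · V / ln(z/z₀)
u* = 0.41 × 16.5 / ln(3.0/0.11) = 0.41 × 16.5 / 3.3059
   = 6.7650 / 3.3059 = 2.0463 m/s

u* ≈ 2.046 m/s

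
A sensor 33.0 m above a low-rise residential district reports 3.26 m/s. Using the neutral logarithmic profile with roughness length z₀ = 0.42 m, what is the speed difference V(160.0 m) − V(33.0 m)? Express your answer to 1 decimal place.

1.2 m/s

Log law: V₂ = V₁ · ln(z₂/z₀)/ln(z₁/z₀) = 3.26 × 5.9427/4.3640 = 4.4393 m/s
ΔV = 4.4393 − 3.26 = 1.1793 m/s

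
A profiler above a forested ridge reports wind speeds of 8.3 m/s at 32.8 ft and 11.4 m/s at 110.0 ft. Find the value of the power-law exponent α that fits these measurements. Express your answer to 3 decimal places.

Power law: V₂/V₁ = (z₂/z₁)^α ⇒ α = ln(V₂/V₁) / ln(z₂/z₁)
α = ln(11.4/8.3) / ln(110.0/32.8) = ln(1.3735) / ln(3.3537)
  = 0.31736 / 1.21005 = 0.26227

α ≈ 0.262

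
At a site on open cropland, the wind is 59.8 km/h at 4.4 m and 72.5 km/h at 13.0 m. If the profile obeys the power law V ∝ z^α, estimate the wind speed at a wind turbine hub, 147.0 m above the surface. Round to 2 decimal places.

First find α: α = ln(V₂/V₁)/ln(z₂/z₁) = ln(72.5/59.8)/ln(13.0/4.4) = 0.19258/1.08334 = 0.1778
Extrapolate from 13.0 m to 147.0 m: V₃ = 72.5 × (147.0/13.0)^0.1778 = 72.5 × 1.5391 = 111.5812 km/h

111.58 km/h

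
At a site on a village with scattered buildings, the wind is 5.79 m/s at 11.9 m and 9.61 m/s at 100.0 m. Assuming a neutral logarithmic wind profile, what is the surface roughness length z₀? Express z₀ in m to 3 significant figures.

z₀ ≈ 0.472 m

Log law: V(z) ∝ ln(z/z₀). With r = V₁/V₂ = 5.79/9.61 = 0.60250,
r · ln(z₂/z₀) = ln(z₁/z₀) ⇒ ln z₀ = (ln z₁ − r·ln z₂)/(1 − r)
ln z₀ = (2.47654 − 0.60250×4.60517) / 0.39750 = -0.7498
z₀ = exp(-0.7498) = 0.4724 m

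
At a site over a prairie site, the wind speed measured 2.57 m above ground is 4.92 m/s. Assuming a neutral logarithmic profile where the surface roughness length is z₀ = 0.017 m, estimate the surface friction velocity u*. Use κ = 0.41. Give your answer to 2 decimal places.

u* ≈ 0.40 m/s

Log law: V(z) = (u*/κ) · ln(z/z₀) ⇒ u* = κ · V / ln(z/z₀)
u* = 0.41 × 4.92 / ln(2.57/0.017) = 0.41 × 4.92 / 5.0184
   = 2.0172 / 5.0184 = 0.4020 m/s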